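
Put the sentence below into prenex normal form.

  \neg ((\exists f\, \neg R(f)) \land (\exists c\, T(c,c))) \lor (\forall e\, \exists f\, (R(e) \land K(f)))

\forall f\, \forall c\, \forall e\, \exists u1\, (R(f) \lor \neg T(c,c) \lor R(e) \land K(u1))

Push ¬ through the quantifiers and connectives to reach negation normal form:
  (\forall f\, R(f)) \lor (\forall c\, \neg T(c,c)) \lor (\forall e\, \exists f\, (R(e) \land K(f)))
Rename bound variables to avoid capture: f↦u1.
  (\forall f\, R(f)) \lor (\forall c\, \neg T(c,c)) \lor (\forall e\, \exists u1\, (R(e) \land K(u1)))
Pull the quantifiers to the front (each side's bound variable is not free in the other side):
  \forall f\, \forall c\, \forall e\, \exists u1\, (R(f) \lor \neg T(c,c) \lor R(e) \land K(u1))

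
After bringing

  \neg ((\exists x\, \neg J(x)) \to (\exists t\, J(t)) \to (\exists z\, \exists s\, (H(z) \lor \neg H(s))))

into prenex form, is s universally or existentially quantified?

universal

Eliminate → and ↔ using ¬ and ∨.
  \neg (\neg (\exists x\, \neg J(x)) \lor \neg (\exists t\, J(t)) \lor (\exists z\, \exists s\, (H(z) \lor \neg H(s))))
Move each ¬ inward, flipping quantifiers it crosses:
  (\exists x\, \neg J(x)) \land (\exists t\, J(t)) \land (\forall z\, \forall s\, (\neg H(z) \land H(s)))
All bound variables are already distinct, so no renaming is needed.
Finally move all quantifiers to the prefix:
  \exists x\, \exists t\, \forall z\, \forall s\, (\neg J(x) \land J(t) \land \neg H(z) \land H(s))
The quantifier \exists s sits under an odd number of negations (counting the antecedent side of each →), so it flips to \forall s.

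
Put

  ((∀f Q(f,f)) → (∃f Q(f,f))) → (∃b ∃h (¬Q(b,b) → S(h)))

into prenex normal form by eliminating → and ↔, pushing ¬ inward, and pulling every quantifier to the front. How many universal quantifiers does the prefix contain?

Rewrite implications/biconditionals: A → B as ¬A ∨ B.
  ¬(¬(∀f Q(f,f)) ∨ (∃f Q(f,f))) ∨ (∃b ∃h (¬¬Q(b,b) ∨ S(h)))
Drive negations inward (¬∀x A ≡ ∃x ¬A, ¬∃x A ≡ ∀x ¬A, De Morgan for ∧/∨):
  (∀f Q(f,f)) ∧ (∀f ¬Q(f,f)) ∨ (∃b ∃h (Q(b,b) ∨ S(h)))
Standardize variables apart so no two quantifiers bind the same name: f↦r.
  (∀f Q(f,f)) ∧ (∀r ¬Q(r,r)) ∨ (∃b ∃h (Q(b,b) ∨ S(h)))
Pull the quantifiers to the front (each side's bound variable is not free in the other side):
  ∀f ∀r ∃b ∃h (Q(f,f) ∧ ¬Q(r,r) ∨ Q(b,b) ∨ S(h))
The prefix is ∀f ∀r ∃b ∃h: 2 universal, 2 existential.

2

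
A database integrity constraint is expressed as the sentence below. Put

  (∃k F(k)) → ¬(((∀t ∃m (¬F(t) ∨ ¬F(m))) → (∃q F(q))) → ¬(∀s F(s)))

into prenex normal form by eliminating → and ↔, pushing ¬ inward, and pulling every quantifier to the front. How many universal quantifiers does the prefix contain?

Rewrite implications/biconditionals: A → B as ¬A ∨ B.
  ¬(∃k F(k)) ∨ ¬(¬(¬(∀t ∃m (¬F(t) ∨ ¬F(m))) ∨ (∃q F(q))) ∨ ¬(∀s F(s)))
Drive negations inward (¬∀x A ≡ ∃x ¬A, ¬∃x A ≡ ∀x ¬A, De Morgan for ∧/∨):
  (∀k ¬F(k)) ∨ ((∃t ∀m (F(t) ∧ F(m))) ∨ (∃q F(q))) ∧ (∀s F(s))
All bound variables are already distinct, so no renaming is needed.
Pull the quantifiers to the front (each side's bound variable is not free in the other side):
  ∀k ∃t ∀m ∃q ∀s (¬F(k) ∨ (F(t) ∧ F(m) ∨ F(q)) ∧ F(s))
The prefix is ∀k ∃t ∀m ∃q ∀s: 3 universal, 2 existential.

3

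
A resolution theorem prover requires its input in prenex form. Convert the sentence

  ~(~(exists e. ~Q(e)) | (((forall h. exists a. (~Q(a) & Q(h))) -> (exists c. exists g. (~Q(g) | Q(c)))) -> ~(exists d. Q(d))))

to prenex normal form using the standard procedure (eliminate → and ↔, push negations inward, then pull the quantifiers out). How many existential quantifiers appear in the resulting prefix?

5

Eliminate → and ↔ using ¬ and ∨.
  ~(~(exists e. ~Q(e)) | ~(~(forall h. exists a. (~Q(a) & Q(h))) | (exists c. exists g. (~Q(g) | Q(c)))) | ~(exists d. Q(d)))
Move each ¬ inward, flipping quantifiers it crosses:
  (exists e. ~Q(e)) & ((exists h. forall a. (Q(a) | ~Q(h))) | (exists c. exists g. (~Q(g) | Q(c)))) & (exists d. Q(d))
All bound variables are already distinct, so no renaming is needed.
Pull the quantifiers to the front (each side's bound variable is not free in the other side):
  exists e. exists h. forall a. exists c. exists g. exists d. (~Q(e) & (Q(a) | ~Q(h) | ~Q(g) | Q(c)) & Q(d))
The prefix is exists e exists h forall a exists c exists g exists d: 1 universal, 5 existential.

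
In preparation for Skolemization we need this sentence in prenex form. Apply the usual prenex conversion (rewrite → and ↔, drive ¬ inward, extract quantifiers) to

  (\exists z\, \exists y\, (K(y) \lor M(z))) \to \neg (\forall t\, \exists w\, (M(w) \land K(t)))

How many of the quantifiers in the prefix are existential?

Eliminate → and ↔ using ¬ and ∨.
  \neg (\exists z\, \exists y\, (K(y) \lor M(z))) \lor \neg (\forall t\, \exists w\, (M(w) \land K(t)))
Drive negations inward (¬∀x A ≡ ∃x ¬A, ¬∃x A ≡ ∀x ¬A, De Morgan for ∧/∨):
  (\forall z\, \forall y\, (\neg K(y) \land \neg M(z))) \lor (\exists t\, \forall w\, (\neg M(w) \lor \neg K(t)))
All bound variables are already distinct, so no renaming is needed.
Extract every quantifier outward, since the variables are now distinct and don't occur free across branches:
  \forall z\, \forall y\, \exists t\, \forall w\, (\neg K(y) \land \neg M(z) \lor \neg M(w) \lor \neg K(t))
The prefix is \forall z \forall y \exists t \forall w: 3 universal, 1 existential.

1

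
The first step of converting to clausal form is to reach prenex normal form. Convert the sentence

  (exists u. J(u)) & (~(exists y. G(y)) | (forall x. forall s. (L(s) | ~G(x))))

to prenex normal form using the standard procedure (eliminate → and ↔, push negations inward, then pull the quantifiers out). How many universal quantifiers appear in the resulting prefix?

3

Push ¬ through the quantifiers and connectives to reach negation normal form:
  (exists u. J(u)) & ((forall y. ~G(y)) | (forall x. forall s. (L(s) | ~G(x))))
All bound variables are already distinct, so no renaming is needed.
Pull the quantifiers to the front (each side's bound variable is not free in the other side):
  exists u. forall y. forall x. forall s. (J(u) & (~G(y) | L(s) | ~G(x)))
The prefix is exists u forall y forall x forall s: 3 universal, 1 existential.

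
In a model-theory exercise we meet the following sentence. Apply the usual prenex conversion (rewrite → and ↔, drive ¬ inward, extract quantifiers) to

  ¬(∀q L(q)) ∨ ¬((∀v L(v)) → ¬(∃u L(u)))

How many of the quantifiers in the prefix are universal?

Eliminate → and ↔ using ¬ and ∨.
  ¬(∀q L(q)) ∨ ¬(¬(∀v L(v)) ∨ ¬(∃u L(u)))
Move each ¬ inward, flipping quantifiers it crosses:
  (∃q ¬L(q)) ∨ (∀v L(v)) ∧ (∃u L(u))
All bound variables are already distinct, so no renaming is needed.
Pull the quantifiers to the front (each side's bound variable is not free in the other side):
  ∃q ∀v ∃u (¬L(q) ∨ L(v) ∧ L(u))
The prefix is ∃q ∀v ∃u: 1 universal, 2 existential.

1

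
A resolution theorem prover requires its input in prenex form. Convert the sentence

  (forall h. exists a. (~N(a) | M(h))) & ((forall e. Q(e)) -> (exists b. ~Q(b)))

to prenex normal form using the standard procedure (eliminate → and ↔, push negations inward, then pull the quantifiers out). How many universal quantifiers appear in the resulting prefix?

1

First replace A → B with ¬A ∨ B.
  (forall h. exists a. (~N(a) | M(h))) & (~(forall e. Q(e)) | (exists b. ~Q(b)))
Push ¬ through the quantifiers and connectives to reach negation normal form:
  (forall h. exists a. (~N(a) | M(h))) & ((exists e. ~Q(e)) | (exists b. ~Q(b)))
Finally move all quantifiers to the prefix:
  forall h. exists a. exists e. exists b. ((~N(a) | M(h)) & (~Q(e) | ~Q(b)))
The prefix is forall h exists a exists e exists b: 1 universal, 3 existential.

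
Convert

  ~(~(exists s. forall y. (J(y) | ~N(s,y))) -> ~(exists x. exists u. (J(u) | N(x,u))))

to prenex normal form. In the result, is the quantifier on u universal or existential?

First replace A → B with ¬A ∨ B.
  ~(~~(exists s. forall y. (J(y) | ~N(s,y))) | ~(exists x. exists u. (J(u) | N(x,u))))
Drive negations inward (¬∀x A ≡ ∃x ¬A, ¬∃x A ≡ ∀x ¬A, De Morgan for ∧/∨):
  (forall s. exists y. (~J(y) & N(s,y))) & (exists x. exists u. (J(u) | N(x,u)))
Finally move all quantifiers to the prefix:
  forall s. exists y. exists x. exists u. (~J(y) & N(s,y) & (J(u) | N(x,u)))
The quantifier exists u sits under an even number of negations (counting the antecedent side of each →), so it remains existential.

existential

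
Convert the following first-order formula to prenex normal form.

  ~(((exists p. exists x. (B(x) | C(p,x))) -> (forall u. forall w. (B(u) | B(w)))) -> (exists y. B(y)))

forall p. forall x. forall u. forall w. forall y. ((~B(x) & ~C(p,x) | B(u) | B(w)) & ~B(y))

Rewrite implications/biconditionals: A → B as ¬A ∨ B.
  ~(~(~(exists p. exists x. (B(x) | C(p,x))) | (forall u. forall w. (B(u) | B(w)))) | (exists y. B(y)))
Drive negations inward (¬∀x A ≡ ∃x ¬A, ¬∃x A ≡ ∀x ¬A, De Morgan for ∧/∨):
  ((forall p. forall x. (~B(x) & ~C(p,x))) | (forall u. forall w. (B(u) | B(w)))) & (forall y. ~B(y))
All bound variables are already distinct, so no renaming is needed.
Finally move all quantifiers to the prefix:
  forall p. forall x. forall u. forall w. forall y. ((~B(x) & ~C(p,x) | B(u) | B(w)) & ~B(y))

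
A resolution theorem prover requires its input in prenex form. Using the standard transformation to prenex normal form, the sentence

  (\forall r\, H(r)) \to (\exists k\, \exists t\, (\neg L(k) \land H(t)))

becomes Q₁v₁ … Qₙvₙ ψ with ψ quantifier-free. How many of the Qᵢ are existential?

Rewrite implications/biconditionals: A → B as ¬A ∨ B.
  \neg (\forall r\, H(r)) \lor (\exists k\, \exists t\, (\neg L(k) \land H(t)))
Push ¬ through the quantifiers and connectives to reach negation normal form:
  (\exists r\, \neg H(r)) \lor (\exists k\, \exists t\, (\neg L(k) \land H(t)))
All bound variables are already distinct, so no renaming is needed.
Pull the quantifiers to the front (each side's bound variable is not free in the other side):
  \exists r\, \exists k\, \exists t\, (\neg H(r) \lor \neg L(k) \land H(t))
The prefix is \exists r \exists k \exists t: 0 universal, 3 existential.

3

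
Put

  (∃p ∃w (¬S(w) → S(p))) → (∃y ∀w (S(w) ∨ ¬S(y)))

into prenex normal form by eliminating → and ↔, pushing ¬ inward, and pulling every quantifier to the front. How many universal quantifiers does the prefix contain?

3

Rewrite implications/biconditionals: A → B as ¬A ∨ B.
  ¬(∃p ∃w (¬¬S(w) ∨ S(p))) ∨ (∃y ∀w (S(w) ∨ ¬S(y)))
Drive negations inward (¬∀x A ≡ ∃x ¬A, ¬∃x A ≡ ∀x ¬A, De Morgan for ∧/∨):
  (∀p ∀w (¬S(w) ∧ ¬S(p))) ∨ (∃y ∀w (S(w) ∨ ¬S(y)))
Give each quantifier a distinct variable: w↦u.
  (∀p ∀w (¬S(w) ∧ ¬S(p))) ∨ (∃y ∀u (S(u) ∨ ¬S(y)))
Extract every quantifier outward, since the variables are now distinct and don't occur free across branches:
  ∀p ∀w ∃y ∀u (¬S(w) ∧ ¬S(p) ∨ S(u) ∨ ¬S(y))
The prefix is ∀p ∀w ∃y ∀u: 3 universal, 1 existential.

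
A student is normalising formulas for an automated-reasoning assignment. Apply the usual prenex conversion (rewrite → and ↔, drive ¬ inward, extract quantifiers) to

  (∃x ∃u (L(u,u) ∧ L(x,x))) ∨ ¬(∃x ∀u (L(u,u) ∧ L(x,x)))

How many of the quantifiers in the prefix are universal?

Drive negations inward (¬∀x A ≡ ∃x ¬A, ¬∃x A ≡ ∀x ¬A, De Morgan for ∧/∨):
  (∃x ∃u (L(u,u) ∧ L(x,x))) ∨ (∀x ∃u (¬L(u,u) ∨ ¬L(x,x)))
Give each quantifier a distinct variable: x↦z1, u↦r.
  (∃x ∃u (L(u,u) ∧ L(x,x))) ∨ (∀z1 ∃r (¬L(r,r) ∨ ¬L(z1,z1)))
Pull the quantifiers to the front (each side's bound variable is not free in the other side):
  ∃x ∃u ∀z1 ∃r (L(u,u) ∧ L(x,x) ∨ ¬L(r,r) ∨ ¬L(z1,z1))
The prefix is ∃x ∃u ∀z1 ∃r: 1 universal, 3 existential.

1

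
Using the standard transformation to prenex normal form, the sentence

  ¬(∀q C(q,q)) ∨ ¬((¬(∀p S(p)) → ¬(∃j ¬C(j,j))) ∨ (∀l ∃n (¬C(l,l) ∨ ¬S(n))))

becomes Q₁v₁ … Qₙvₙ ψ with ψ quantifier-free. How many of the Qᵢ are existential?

4

First replace A → B with ¬A ∨ B.
  ¬(∀q C(q,q)) ∨ ¬(¬¬(∀p S(p)) ∨ ¬(∃j ¬C(j,j)) ∨ (∀l ∃n (¬C(l,l) ∨ ¬S(n))))
Drive negations inward (¬∀x A ≡ ∃x ¬A, ¬∃x A ≡ ∀x ¬A, De Morgan for ∧/∨):
  (∃q ¬C(q,q)) ∨ (∃p ¬S(p)) ∧ (∃j ¬C(j,j)) ∧ (∃l ∀n (C(l,l) ∧ S(n)))
Extract every quantifier outward, since the variables are now distinct and don't occur free across branches:
  ∃q ∃p ∃j ∃l ∀n (¬C(q,q) ∨ ¬S(p) ∧ ¬C(j,j) ∧ C(l,l) ∧ S(n))
The prefix is ∃q ∃p ∃j ∃l ∀n: 1 universal, 4 existential.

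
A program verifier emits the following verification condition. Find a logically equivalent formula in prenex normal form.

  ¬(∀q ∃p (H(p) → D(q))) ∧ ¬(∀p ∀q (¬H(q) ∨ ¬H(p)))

Rewrite implications/biconditionals: A → B as ¬A ∨ B.
  ¬(∀q ∃p (¬H(p) ∨ D(q))) ∧ ¬(∀p ∀q (¬H(q) ∨ ¬H(p)))
Drive negations inward (¬∀x A ≡ ∃x ¬A, ¬∃x A ≡ ∀x ¬A, De Morgan for ∧/∨):
  (∃q ∀p (H(p) ∧ ¬D(q))) ∧ (∃p ∃q (H(q) ∧ H(p)))
Give each quantifier a distinct variable: p↦t, q↦w.
  (∃q ∀p (H(p) ∧ ¬D(q))) ∧ (∃t ∃w (H(w) ∧ H(t)))
Finally move all quantifiers to the prefix:
  ∃q ∀p ∃t ∃w (H(p) ∧ ¬D(q) ∧ H(w) ∧ H(t))

∃q ∀p ∃t ∃w (H(p) ∧ ¬D(q) ∧ H(w) ∧ H(t))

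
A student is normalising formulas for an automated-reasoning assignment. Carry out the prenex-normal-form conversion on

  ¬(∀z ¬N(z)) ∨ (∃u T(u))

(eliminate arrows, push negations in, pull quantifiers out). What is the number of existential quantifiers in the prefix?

Push ¬ through the quantifiers and connectives to reach negation normal form:
  (∃z N(z)) ∨ (∃u T(u))
All bound variables are already distinct, so no renaming is needed.
Pull the quantifiers to the front (each side's bound variable is not free in the other side):
  ∃z ∃u (N(z) ∨ T(u))
The prefix is ∃z ∃u: 0 universal, 2 existential.

2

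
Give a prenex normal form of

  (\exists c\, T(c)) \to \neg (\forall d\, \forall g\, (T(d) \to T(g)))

\forall c\, \exists d\, \exists g\, (\neg T(c) \lor T(d) \land \neg T(g))

Rewrite implications/biconditionals: A → B as ¬A ∨ B.
  \neg (\exists c\, T(c)) \lor \neg (\forall d\, \forall g\, (\neg T(d) \lor T(g)))
Push ¬ through the quantifiers and connectives to reach negation normal form:
  (\forall c\, \neg T(c)) \lor (\exists d\, \exists g\, (T(d) \land \neg T(g)))
All bound variables are already distinct, so no renaming is needed.
Pull the quantifiers to the front (each side's bound variable is not free in the other side):
  \forall c\, \exists d\, \exists g\, (\neg T(c) \lor T(d) \land \neg T(g))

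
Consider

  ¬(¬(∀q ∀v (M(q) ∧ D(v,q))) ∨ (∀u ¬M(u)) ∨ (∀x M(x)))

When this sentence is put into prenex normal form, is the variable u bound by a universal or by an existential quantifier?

existential

Drive negations inward (¬∀x A ≡ ∃x ¬A, ¬∃x A ≡ ∀x ¬A, De Morgan for ∧/∨):
  (∀q ∀v (M(q) ∧ D(v,q))) ∧ (∃u M(u)) ∧ (∃x ¬M(x))
Pull the quantifiers to the front (each side's bound variable is not free in the other side):
  ∀q ∀v ∃u ∃x (M(q) ∧ D(v,q) ∧ M(u) ∧ ¬M(x))
The quantifier ∀u sits under an odd number of negations, so it flips to ∃u.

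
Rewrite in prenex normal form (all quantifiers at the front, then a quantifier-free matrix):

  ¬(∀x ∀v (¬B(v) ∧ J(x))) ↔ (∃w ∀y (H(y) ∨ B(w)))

∀x ∀v ∃w ∀y ∀a ∃p ∃q ∃u ((¬B(v) ∧ J(x) ∨ H(y) ∨ B(w)) ∧ (¬H(p) ∧ ¬B(a) ∨ B(u) ∨ ¬J(q)))

First replace A → B with ¬A ∨ B; A ↔ B as (¬A ∨ B) ∧ (¬B ∨ A).
  (¬¬(∀x ∀v (¬B(v) ∧ J(x))) ∨ (∃w ∀y (H(y) ∨ B(w)))) ∧ (¬(∃w ∀y (H(y) ∨ B(w))) ∨ ¬(∀x ∀v (¬B(v) ∧ J(x))))
Move each ¬ inward, flipping quantifiers it crosses:
  ((∀x ∀v (¬B(v) ∧ J(x))) ∨ (∃w ∀y (H(y) ∨ B(w)))) ∧ ((∀w ∃y (¬H(y) ∧ ¬B(w))) ∨ (∃x ∃v (B(v) ∨ ¬J(x))))
Rename bound variables to avoid capture: w↦a, y↦p, x↦q, v↦u.
  ((∀x ∀v (¬B(v) ∧ J(x))) ∨ (∃w ∀y (H(y) ∨ B(w)))) ∧ ((∀a ∃p (¬H(p) ∧ ¬B(a))) ∨ (∃q ∃u (B(u) ∨ ¬J(q))))
Pull the quantifiers to the front (each side's bound variable is not free in the other side):
  ∀x ∀v ∃w ∀y ∀a ∃p ∃q ∃u ((¬B(v) ∧ J(x) ∨ H(y) ∨ B(w)) ∧ (¬H(p) ∧ ¬B(a) ∨ B(u) ∨ ¬J(q)))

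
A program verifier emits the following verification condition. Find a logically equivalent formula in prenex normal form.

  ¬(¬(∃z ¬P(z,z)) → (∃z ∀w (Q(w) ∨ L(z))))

Eliminate → and ↔ using ¬ and ∨.
  ¬(¬¬(∃z ¬P(z,z)) ∨ (∃z ∀w (Q(w) ∨ L(z))))
Drive negations inward (¬∀x A ≡ ∃x ¬A, ¬∃x A ≡ ∀x ¬A, De Morgan for ∧/∨):
  (∀z P(z,z)) ∧ (∀z ∃w (¬Q(w) ∧ ¬L(z)))
Standardize variables apart so no two quantifiers bind the same name: z↦x.
  (∀z P(z,z)) ∧ (∀x ∃w (¬Q(w) ∧ ¬L(x)))
Finally move all quantifiers to the prefix:
  ∀z ∀x ∃w (P(z,z) ∧ ¬Q(w) ∧ ¬L(x))

∀z ∀x ∃w (P(z,z) ∧ ¬Q(w) ∧ ¬L(x))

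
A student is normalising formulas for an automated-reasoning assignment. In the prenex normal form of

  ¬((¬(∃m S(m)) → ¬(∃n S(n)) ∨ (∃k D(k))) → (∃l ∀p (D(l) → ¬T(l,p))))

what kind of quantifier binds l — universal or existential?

Eliminate → and ↔ using ¬ and ∨.
  ¬(¬(¬¬(∃m S(m)) ∨ ¬(∃n S(n)) ∨ (∃k D(k))) ∨ (∃l ∀p (¬D(l) ∨ ¬T(l,p))))
Move each ¬ inward, flipping quantifiers it crosses:
  ((∃m S(m)) ∨ (∀n ¬S(n)) ∨ (∃k D(k))) ∧ (∀l ∃p (D(l) ∧ T(l,p)))
Extract every quantifier outward, since the variables are now distinct and don't occur free across branches:
  ∃m ∀n ∃k ∀l ∃p ((S(m) ∨ ¬S(n) ∨ D(k)) ∧ D(l) ∧ T(l,p))
The quantifier ∃l sits under an odd number of negations (counting the antecedent side of each →), so it flips to ∀l.

universal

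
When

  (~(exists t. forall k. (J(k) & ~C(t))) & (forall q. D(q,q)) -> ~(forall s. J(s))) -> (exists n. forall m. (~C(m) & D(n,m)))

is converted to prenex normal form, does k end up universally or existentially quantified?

existential

Eliminate → and ↔ using ¬ and ∨.
  ~(~(~(exists t. forall k. (J(k) & ~C(t))) & (forall q. D(q,q))) | ~(forall s. J(s))) | (exists n. forall m. (~C(m) & D(n,m)))
Move each ¬ inward, flipping quantifiers it crosses:
  (forall t. exists k. (~J(k) | C(t))) & (forall q. D(q,q)) & (forall s. J(s)) | (exists n. forall m. (~C(m) & D(n,m)))
All bound variables are already distinct, so no renaming is needed.
Extract every quantifier outward, since the variables are now distinct and don't occur free across branches:
  forall t. exists k. forall q. forall s. exists n. forall m. ((~J(k) | C(t)) & D(q,q) & J(s) | ~C(m) & D(n,m))
The quantifier forall k sits under an odd number of negations (counting the antecedent side of each →), so it flips to exists k.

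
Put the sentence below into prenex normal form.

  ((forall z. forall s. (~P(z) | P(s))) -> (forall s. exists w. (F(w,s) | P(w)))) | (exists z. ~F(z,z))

Rewrite implications/biconditionals: A → B as ¬A ∨ B.
  ~(forall z. forall s. (~P(z) | P(s))) | (forall s. exists w. (F(w,s) | P(w))) | (exists z. ~F(z,z))
Push ¬ through the quantifiers and connectives to reach negation normal form:
  (exists z. exists s. (P(z) & ~P(s))) | (forall s. exists w. (F(w,s) | P(w))) | (exists z. ~F(z,z))
Rename bound variables to avoid capture: s↦w1, z↦z1.
  (exists z. exists s. (P(z) & ~P(s))) | (forall w1. exists w. (F(w,w1) | P(w))) | (exists z1. ~F(z1,z1))
Finally move all quantifiers to the prefix:
  exists z. exists s. forall w1. exists w. exists z1. (P(z) & ~P(s) | F(w,w1) | P(w) | ~F(z1,z1))

exists z. exists s. forall w1. exists w. exists z1. (P(z) & ~P(s) | F(w,w1) | P(w) | ~F(z1,z1))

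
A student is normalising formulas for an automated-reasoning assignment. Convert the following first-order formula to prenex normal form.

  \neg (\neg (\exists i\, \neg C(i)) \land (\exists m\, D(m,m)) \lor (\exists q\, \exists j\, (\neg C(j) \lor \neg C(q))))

\exists i\, \forall m\, \forall q\, \forall j\, ((\neg C(i) \lor \neg D(m,m)) \land C(j) \land C(q))

Drive negations inward (¬∀x A ≡ ∃x ¬A, ¬∃x A ≡ ∀x ¬A, De Morgan for ∧/∨):
  ((\exists i\, \neg C(i)) \lor (\forall m\, \neg D(m,m))) \land (\forall q\, \forall j\, (C(j) \land C(q)))
All bound variables are already distinct, so no renaming is needed.
Extract every quantifier outward, since the variables are now distinct and don't occur free across branches:
  \exists i\, \forall m\, \forall q\, \forall j\, ((\neg C(i) \lor \neg D(m,m)) \land C(j) \land C(q))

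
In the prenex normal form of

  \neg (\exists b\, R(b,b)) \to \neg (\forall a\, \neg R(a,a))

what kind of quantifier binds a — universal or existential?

existential

First replace A → B with ¬A ∨ B.
  \neg \neg (\exists b\, R(b,b)) \lor \neg (\forall a\, \neg R(a,a))
Drive negations inward (¬∀x A ≡ ∃x ¬A, ¬∃x A ≡ ∀x ¬A, De Morgan for ∧/∨):
  (\exists b\, R(b,b)) \lor (\exists a\, R(a,a))
Pull the quantifiers to the front (each side's bound variable is not free in the other side):
  \exists b\, \exists a\, (R(b,b) \lor R(a,a))
The quantifier \forall a sits under an odd number of negations (counting the antecedent side of each →), so it flips to \exists a.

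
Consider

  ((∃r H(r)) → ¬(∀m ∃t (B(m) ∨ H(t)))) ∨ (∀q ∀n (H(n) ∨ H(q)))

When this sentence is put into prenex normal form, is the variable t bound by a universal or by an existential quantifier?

universal

First replace A → B with ¬A ∨ B.
  ¬(∃r H(r)) ∨ ¬(∀m ∃t (B(m) ∨ H(t))) ∨ (∀q ∀n (H(n) ∨ H(q)))
Push ¬ through the quantifiers and connectives to reach negation normal form:
  (∀r ¬H(r)) ∨ (∃m ∀t (¬B(m) ∧ ¬H(t))) ∨ (∀q ∀n (H(n) ∨ H(q)))
Extract every quantifier outward, since the variables are now distinct and don't occur free across branches:
  ∀r ∃m ∀t ∀q ∀n (¬H(r) ∨ ¬B(m) ∧ ¬H(t) ∨ H(n) ∨ H(q))
The quantifier ∃t sits under an odd number of negations (counting the antecedent side of each →), so it flips to ∀t.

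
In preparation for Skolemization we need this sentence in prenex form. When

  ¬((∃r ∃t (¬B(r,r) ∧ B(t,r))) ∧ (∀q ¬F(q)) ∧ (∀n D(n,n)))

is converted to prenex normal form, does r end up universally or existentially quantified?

universal

Drive negations inward (¬∀x A ≡ ∃x ¬A, ¬∃x A ≡ ∀x ¬A, De Morgan for ∧/∨):
  (∀r ∀t (B(r,r) ∨ ¬B(t,r))) ∨ (∃q F(q)) ∨ (∃n ¬D(n,n))
Extract every quantifier outward, since the variables are now distinct and don't occur free across branches:
  ∀r ∀t ∃q ∃n (B(r,r) ∨ ¬B(t,r) ∨ F(q) ∨ ¬D(n,n))
The quantifier ∃r sits under an odd number of negations, so it flips to ∀r.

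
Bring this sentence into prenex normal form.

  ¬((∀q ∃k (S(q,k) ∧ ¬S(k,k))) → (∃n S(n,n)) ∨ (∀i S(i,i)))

First replace A → B with ¬A ∨ B.
  ¬(¬(∀q ∃k (S(q,k) ∧ ¬S(k,k))) ∨ (∃n S(n,n)) ∨ (∀i S(i,i)))
Drive negations inward (¬∀x A ≡ ∃x ¬A, ¬∃x A ≡ ∀x ¬A, De Morgan for ∧/∨):
  (∀q ∃k (S(q,k) ∧ ¬S(k,k))) ∧ (∀n ¬S(n,n)) ∧ (∃i ¬S(i,i))
Pull the quantifiers to the front (each side's bound variable is not free in the other side):
  ∀q ∃k ∀n ∃i (S(q,k) ∧ ¬S(k,k) ∧ ¬S(n,n) ∧ ¬S(i,i))

∀q ∃k ∀n ∃i (S(q,k) ∧ ¬S(k,k) ∧ ¬S(n,n) ∧ ¬S(i,i))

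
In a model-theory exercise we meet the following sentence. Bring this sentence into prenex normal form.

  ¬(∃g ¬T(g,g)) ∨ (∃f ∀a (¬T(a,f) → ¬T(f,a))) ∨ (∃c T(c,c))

Eliminate → and ↔ using ¬ and ∨.
  ¬(∃g ¬T(g,g)) ∨ (∃f ∀a (¬¬T(a,f) ∨ ¬T(f,a))) ∨ (∃c T(c,c))
Drive negations inward (¬∀x A ≡ ∃x ¬A, ¬∃x A ≡ ∀x ¬A, De Morgan for ∧/∨):
  (∀g T(g,g)) ∨ (∃f ∀a (T(a,f) ∨ ¬T(f,a))) ∨ (∃c T(c,c))
All bound variables are already distinct, so no renaming is needed.
Finally move all quantifiers to the prefix:
  ∀g ∃f ∀a ∃c (T(g,g) ∨ T(a,f) ∨ ¬T(f,a) ∨ T(c,c))

∀g ∃f ∀a ∃c (T(g,g) ∨ T(a,f) ∨ ¬T(f,a) ∨ T(c,c))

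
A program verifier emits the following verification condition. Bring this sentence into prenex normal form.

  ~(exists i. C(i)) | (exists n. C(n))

forall i. exists n. (~C(i) | C(n))

Move each ¬ inward, flipping quantifiers it crosses:
  (forall i. ~C(i)) | (exists n. C(n))
Pull the quantifiers to the front (each side's bound variable is not free in the other side):
  forall i. exists n. (~C(i) | C(n))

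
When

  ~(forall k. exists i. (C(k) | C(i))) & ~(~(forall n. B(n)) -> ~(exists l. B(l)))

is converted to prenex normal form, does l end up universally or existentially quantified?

First replace A → B with ¬A ∨ B.
  ~(forall k. exists i. (C(k) | C(i))) & ~(~~(forall n. B(n)) | ~(exists l. B(l)))
Push ¬ through the quantifiers and connectives to reach negation normal form:
  (exists k. forall i. (~C(k) & ~C(i))) & (exists n. ~B(n)) & (exists l. B(l))
Finally move all quantifiers to the prefix:
  exists k. forall i. exists n. exists l. (~C(k) & ~C(i) & ~B(n) & B(l))
The quantifier exists l sits under an even number of negations (counting the antecedent side of each →), so it remains existential.

existential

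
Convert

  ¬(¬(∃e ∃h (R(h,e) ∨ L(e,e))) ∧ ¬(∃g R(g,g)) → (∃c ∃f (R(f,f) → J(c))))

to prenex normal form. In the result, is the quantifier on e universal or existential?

universal

Rewrite implications/biconditionals: A → B as ¬A ∨ B.
  ¬(¬(¬(∃e ∃h (R(h,e) ∨ L(e,e))) ∧ ¬(∃g R(g,g))) ∨ (∃c ∃f (¬R(f,f) ∨ J(c))))
Move each ¬ inward, flipping quantifiers it crosses:
  (∀e ∀h (¬R(h,e) ∧ ¬L(e,e))) ∧ (∀g ¬R(g,g)) ∧ (∀c ∀f (R(f,f) ∧ ¬J(c)))
All bound variables are already distinct, so no renaming is needed.
Pull the quantifiers to the front (each side's bound variable is not free in the other side):
  ∀e ∀h ∀g ∀c ∀f (¬R(h,e) ∧ ¬L(e,e) ∧ ¬R(g,g) ∧ R(f,f) ∧ ¬J(c))
The quantifier ∃e sits under an odd number of negations (counting the antecedent side of each →), so it flips to ∀e.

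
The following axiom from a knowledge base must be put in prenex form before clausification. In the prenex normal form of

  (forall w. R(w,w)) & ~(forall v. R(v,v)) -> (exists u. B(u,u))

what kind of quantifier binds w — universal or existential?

Eliminate → and ↔ using ¬ and ∨.
  ~((forall w. R(w,w)) & ~(forall v. R(v,v))) | (exists u. B(u,u))
Move each ¬ inward, flipping quantifiers it crosses:
  (exists w. ~R(w,w)) | (forall v. R(v,v)) | (exists u. B(u,u))
All bound variables are already distinct, so no renaming is needed.
Finally move all quantifiers to the prefix:
  exists w. forall v. exists u. (~R(w,w) | R(v,v) | B(u,u))
The quantifier forall w sits under an odd number of negations (counting the antecedent side of each →), so it flips to exists w.

existential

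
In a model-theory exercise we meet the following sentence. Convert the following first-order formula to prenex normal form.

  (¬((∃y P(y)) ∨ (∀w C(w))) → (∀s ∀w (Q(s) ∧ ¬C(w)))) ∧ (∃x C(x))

Eliminate → and ↔ using ¬ and ∨.
  (¬¬((∃y P(y)) ∨ (∀w C(w))) ∨ (∀s ∀w (Q(s) ∧ ¬C(w)))) ∧ (∃x C(x))
Drive negations inward (¬∀x A ≡ ∃x ¬A, ¬∃x A ≡ ∀x ¬A, De Morgan for ∧/∨):
  ((∃y P(y)) ∨ (∀w C(w)) ∨ (∀s ∀w (Q(s) ∧ ¬C(w)))) ∧ (∃x C(x))
Standardize variables apart so no two quantifiers bind the same name: w↦p.
  ((∃y P(y)) ∨ (∀w C(w)) ∨ (∀s ∀p (Q(s) ∧ ¬C(p)))) ∧ (∃x C(x))
Pull the quantifiers to the front (each side's bound variable is not free in the other side):
  ∃y ∀w ∀s ∀p ∃x ((P(y) ∨ C(w) ∨ Q(s) ∧ ¬C(p)) ∧ C(x))

∃y ∀w ∀s ∀p ∃x ((P(y) ∨ C(w) ∨ Q(s) ∧ ¬C(p)) ∧ C(x))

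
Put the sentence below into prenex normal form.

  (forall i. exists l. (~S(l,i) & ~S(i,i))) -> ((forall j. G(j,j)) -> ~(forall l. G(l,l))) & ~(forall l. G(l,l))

First replace A → B with ¬A ∨ B.
  ~(forall i. exists l. (~S(l,i) & ~S(i,i))) | (~(forall j. G(j,j)) | ~(forall l. G(l,l))) & ~(forall l. G(l,l))
Move each ¬ inward, flipping quantifiers it crosses:
  (exists i. forall l. (S(l,i) | S(i,i))) | ((exists j. ~G(j,j)) | (exists l. ~G(l,l))) & (exists l. ~G(l,l))
Give each quantifier a distinct variable: l↦x, l↦w1.
  (exists i. forall l. (S(l,i) | S(i,i))) | ((exists j. ~G(j,j)) | (exists x. ~G(x,x))) & (exists w1. ~G(w1,w1))
Pull the quantifiers to the front (each side's bound variable is not free in the other side):
  exists i. forall l. exists j. exists x. exists w1. (S(l,i) | S(i,i) | (~G(j,j) | ~G(x,x)) & ~G(w1,w1))

exists i. forall l. exists j. exists x. exists w1. (S(l,i) | S(i,i) | (~G(j,j) | ~G(x,x)) & ~G(w1,w1))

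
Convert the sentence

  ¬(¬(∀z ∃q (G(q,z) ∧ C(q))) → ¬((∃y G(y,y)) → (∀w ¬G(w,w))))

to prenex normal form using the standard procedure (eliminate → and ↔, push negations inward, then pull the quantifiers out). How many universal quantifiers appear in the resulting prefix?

Eliminate → and ↔ using ¬ and ∨.
  ¬(¬¬(∀z ∃q (G(q,z) ∧ C(q))) ∨ ¬(¬(∃y G(y,y)) ∨ (∀w ¬G(w,w))))
Move each ¬ inward, flipping quantifiers it crosses:
  (∃z ∀q (¬G(q,z) ∨ ¬C(q))) ∧ ((∀y ¬G(y,y)) ∨ (∀w ¬G(w,w)))
All bound variables are already distinct, so no renaming is needed.
Extract every quantifier outward, since the variables are now distinct and don't occur free across branches:
  ∃z ∀q ∀y ∀w ((¬G(q,z) ∨ ¬C(q)) ∧ (¬G(y,y) ∨ ¬G(w,w)))
The prefix is ∃z ∀q ∀y ∀w: 3 universal, 1 existential.

3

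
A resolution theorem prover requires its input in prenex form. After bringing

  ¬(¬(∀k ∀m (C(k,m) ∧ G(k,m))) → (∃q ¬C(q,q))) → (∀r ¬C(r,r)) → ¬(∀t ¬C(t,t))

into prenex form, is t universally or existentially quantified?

Rewrite implications/biconditionals: A → B as ¬A ∨ B.
  ¬¬(¬¬(∀k ∀m (C(k,m) ∧ G(k,m))) ∨ (∃q ¬C(q,q))) ∨ ¬(∀r ¬C(r,r)) ∨ ¬(∀t ¬C(t,t))
Push ¬ through the quantifiers and connectives to reach negation normal form:
  (∀k ∀m (C(k,m) ∧ G(k,m))) ∨ (∃q ¬C(q,q)) ∨ (∃r C(r,r)) ∨ (∃t C(t,t))
Extract every quantifier outward, since the variables are now distinct and don't occur free across branches:
  ∀k ∀m ∃q ∃r ∃t (C(k,m) ∧ G(k,m) ∨ ¬C(q,q) ∨ C(r,r) ∨ C(t,t))
The quantifier ∀t sits under an odd number of negations (counting the antecedent side of each →), so it flips to ∃t.

existential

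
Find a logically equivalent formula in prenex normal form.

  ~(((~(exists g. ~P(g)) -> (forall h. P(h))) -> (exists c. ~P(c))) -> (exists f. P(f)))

forall g. exists h. exists c. forall f. ((P(g) & ~P(h) | ~P(c)) & ~P(f))

First replace A → B with ¬A ∨ B.
  ~(~(~(~~(exists g. ~P(g)) | (forall h. P(h))) | (exists c. ~P(c))) | (exists f. P(f)))
Drive negations inward (¬∀x A ≡ ∃x ¬A, ¬∃x A ≡ ∀x ¬A, De Morgan for ∧/∨):
  ((forall g. P(g)) & (exists h. ~P(h)) | (exists c. ~P(c))) & (forall f. ~P(f))
All bound variables are already distinct, so no renaming is needed.
Extract every quantifier outward, since the variables are now distinct and don't occur free across branches:
  forall g. exists h. exists c. forall f. ((P(g) & ~P(h) | ~P(c)) & ~P(f))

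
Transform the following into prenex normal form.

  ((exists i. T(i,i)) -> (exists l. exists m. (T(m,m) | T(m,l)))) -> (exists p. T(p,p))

Rewrite implications/biconditionals: A → B as ¬A ∨ B.
  ~(~(exists i. T(i,i)) | (exists l. exists m. (T(m,m) | T(m,l)))) | (exists p. T(p,p))
Move each ¬ inward, flipping quantifiers it crosses:
  (exists i. T(i,i)) & (forall l. forall m. (~T(m,m) & ~T(m,l))) | (exists p. T(p,p))
Finally move all quantifiers to the prefix:
  exists i. forall l. forall m. exists p. (T(i,i) & ~T(m,m) & ~T(m,l) | T(p,p))

exists i. forall l. forall m. exists p. (T(i,i) & ~T(m,m) & ~T(m,l) | T(p,p))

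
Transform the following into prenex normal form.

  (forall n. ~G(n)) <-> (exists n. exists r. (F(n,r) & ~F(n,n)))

exists n. exists q. exists r. forall u1. forall v1. forall z1. ((G(n) | F(q,r) & ~F(q,q)) & (~F(u1,v1) | F(u1,u1) | ~G(z1)))

Eliminate → and ↔ using ¬ and ∨; A ↔ B as (¬A ∨ B) ∧ (¬B ∨ A).
  (~(forall n. ~G(n)) | (exists n. exists r. (F(n,r) & ~F(n,n)))) & (~(exists n. exists r. (F(n,r) & ~F(n,n))) | (forall n. ~G(n)))
Push ¬ through the quantifiers and connectives to reach negation normal form:
  ((exists n. G(n)) | (exists n. exists r. (F(n,r) & ~F(n,n)))) & ((forall n. forall r. (~F(n,r) | F(n,n))) | (forall n. ~G(n)))
Rename bound variables to avoid capture: n↦q, n↦u1, r↦v1, n↦z1.
  ((exists n. G(n)) | (exists q. exists r. (F(q,r) & ~F(q,q)))) & ((forall u1. forall v1. (~F(u1,v1) | F(u1,u1))) | (forall z1. ~G(z1)))
Extract every quantifier outward, since the variables are now distinct and don't occur free across branches:
  exists n. exists q. exists r. forall u1. forall v1. forall z1. ((G(n) | F(q,r) & ~F(q,q)) & (~F(u1,v1) | F(u1,u1) | ~G(z1)))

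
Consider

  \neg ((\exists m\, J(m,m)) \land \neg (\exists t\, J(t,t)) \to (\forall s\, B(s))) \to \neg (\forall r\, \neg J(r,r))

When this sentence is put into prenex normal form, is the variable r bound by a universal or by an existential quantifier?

Eliminate → and ↔ using ¬ and ∨.
  \neg \neg (\neg ((\exists m\, J(m,m)) \land \neg (\exists t\, J(t,t))) \lor (\forall s\, B(s))) \lor \neg (\forall r\, \neg J(r,r))
Push ¬ through the quantifiers and connectives to reach negation normal form:
  (\forall m\, \neg J(m,m)) \lor (\exists t\, J(t,t)) \lor (\forall s\, B(s)) \lor (\exists r\, J(r,r))
Pull the quantifiers to the front (each side's bound variable is not free in the other side):
  \forall m\, \exists t\, \forall s\, \exists r\, (\neg J(m,m) \lor J(t,t) \lor B(s) \lor J(r,r))
The quantifier \forall r sits under an odd number of negations (counting the antecedent side of each →), so it flips to \exists r.

existential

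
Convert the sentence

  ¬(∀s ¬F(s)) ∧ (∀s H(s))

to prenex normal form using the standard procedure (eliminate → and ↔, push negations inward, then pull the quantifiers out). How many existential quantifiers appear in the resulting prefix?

Move each ¬ inward, flipping quantifiers it crosses:
  (∃s F(s)) ∧ (∀s H(s))
Rename bound variables to avoid capture: s↦a.
  (∃s F(s)) ∧ (∀a H(a))
Pull the quantifiers to the front (each side's bound variable is not free in the other side):
  ∃s ∀a (F(s) ∧ H(a))
The prefix is ∃s ∀a: 1 universal, 1 existential.

1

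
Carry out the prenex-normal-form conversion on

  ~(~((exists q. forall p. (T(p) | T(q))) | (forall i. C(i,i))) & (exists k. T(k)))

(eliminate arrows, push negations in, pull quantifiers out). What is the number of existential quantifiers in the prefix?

Move each ¬ inward, flipping quantifiers it crosses:
  (exists q. forall p. (T(p) | T(q))) | (forall i. C(i,i)) | (forall k. ~T(k))
All bound variables are already distinct, so no renaming is needed.
Finally move all quantifiers to the prefix:
  exists q. forall p. forall i. forall k. (T(p) | T(q) | C(i,i) | ~T(k))
The prefix is exists q forall p forall i forall k: 3 universal, 1 existential.

1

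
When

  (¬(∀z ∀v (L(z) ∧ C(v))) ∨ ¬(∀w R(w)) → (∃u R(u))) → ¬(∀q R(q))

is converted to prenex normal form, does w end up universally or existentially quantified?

First replace A → B with ¬A ∨ B.
  ¬(¬(¬(∀z ∀v (L(z) ∧ C(v))) ∨ ¬(∀w R(w))) ∨ (∃u R(u))) ∨ ¬(∀q R(q))
Drive negations inward (¬∀x A ≡ ∃x ¬A, ¬∃x A ≡ ∀x ¬A, De Morgan for ∧/∨):
  ((∃z ∃v (¬L(z) ∨ ¬C(v))) ∨ (∃w ¬R(w))) ∧ (∀u ¬R(u)) ∨ (∃q ¬R(q))
Finally move all quantifiers to the prefix:
  ∃z ∃v ∃w ∀u ∃q ((¬L(z) ∨ ¬C(v) ∨ ¬R(w)) ∧ ¬R(u) ∨ ¬R(q))
The quantifier ∀w sits under an odd number of negations (counting the antecedent side of each →), so it flips to ∃w.

existential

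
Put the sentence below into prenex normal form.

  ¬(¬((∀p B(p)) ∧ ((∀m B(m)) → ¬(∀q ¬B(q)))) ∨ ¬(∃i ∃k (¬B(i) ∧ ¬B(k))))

∀p ∃m ∃q ∃i ∃k (B(p) ∧ (¬B(m) ∨ B(q)) ∧ ¬B(i) ∧ ¬B(k))

Rewrite implications/biconditionals: A → B as ¬A ∨ B.
  ¬(¬((∀p B(p)) ∧ (¬(∀m B(m)) ∨ ¬(∀q ¬B(q)))) ∨ ¬(∃i ∃k (¬B(i) ∧ ¬B(k))))
Drive negations inward (¬∀x A ≡ ∃x ¬A, ¬∃x A ≡ ∀x ¬A, De Morgan for ∧/∨):
  (∀p B(p)) ∧ ((∃m ¬B(m)) ∨ (∃q B(q))) ∧ (∃i ∃k (¬B(i) ∧ ¬B(k)))
All bound variables are already distinct, so no renaming is needed.
Finally move all quantifiers to the prefix:
  ∀p ∃m ∃q ∃i ∃k (B(p) ∧ (¬B(m) ∨ B(q)) ∧ ¬B(i) ∧ ¬B(k))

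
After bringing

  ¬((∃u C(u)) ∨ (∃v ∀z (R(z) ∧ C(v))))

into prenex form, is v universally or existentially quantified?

universal

Push ¬ through the quantifiers and connectives to reach negation normal form:
  (∀u ¬C(u)) ∧ (∀v ∃z (¬R(z) ∨ ¬C(v)))
Extract every quantifier outward, since the variables are now distinct and don't occur free across branches:
  ∀u ∀v ∃z (¬C(u) ∧ (¬R(z) ∨ ¬C(v)))
The quantifier ∃v sits under an odd number of negations, so it flips to ∀v.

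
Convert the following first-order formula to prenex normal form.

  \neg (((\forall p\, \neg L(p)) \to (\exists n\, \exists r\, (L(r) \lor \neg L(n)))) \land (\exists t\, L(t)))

Rewrite implications/biconditionals: A → B as ¬A ∨ B.
  \neg ((\neg (\forall p\, \neg L(p)) \lor (\exists n\, \exists r\, (L(r) \lor \neg L(n)))) \land (\exists t\, L(t)))
Push ¬ through the quantifiers and connectives to reach negation normal form:
  (\forall p\, \neg L(p)) \land (\forall n\, \forall r\, (\neg L(r) \land L(n))) \lor (\forall t\, \neg L(t))
All bound variables are already distinct, so no renaming is needed.
Pull the quantifiers to the front (each side's bound variable is not free in the other side):
  \forall p\, \forall n\, \forall r\, \forall t\, (\neg L(p) \land \neg L(r) \land L(n) \lor \neg L(t))

\forall p\, \forall n\, \forall r\, \forall t\, (\neg L(p) \land \neg L(r) \land L(n) \lor \neg L(t))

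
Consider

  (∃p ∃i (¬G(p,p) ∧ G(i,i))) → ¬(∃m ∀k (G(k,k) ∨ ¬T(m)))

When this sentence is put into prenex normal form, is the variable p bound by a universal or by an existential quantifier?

Eliminate → and ↔ using ¬ and ∨.
  ¬(∃p ∃i (¬G(p,p) ∧ G(i,i))) ∨ ¬(∃m ∀k (G(k,k) ∨ ¬T(m)))
Move each ¬ inward, flipping quantifiers it crosses:
  (∀p ∀i (G(p,p) ∨ ¬G(i,i))) ∨ (∀m ∃k (¬G(k,k) ∧ T(m)))
All bound variables are already distinct, so no renaming is needed.
Extract every quantifier outward, since the variables are now distinct and don't occur free across branches:
  ∀p ∀i ∀m ∃k (G(p,p) ∨ ¬G(i,i) ∨ ¬G(k,k) ∧ T(m))
The quantifier ∃p sits under an odd number of negations (counting the antecedent side of each →), so it flips to ∀p.

universal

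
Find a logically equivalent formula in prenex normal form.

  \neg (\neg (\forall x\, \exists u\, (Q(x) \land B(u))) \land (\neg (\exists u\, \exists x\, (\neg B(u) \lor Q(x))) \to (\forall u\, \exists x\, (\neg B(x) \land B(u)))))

\forall x\, \exists u\, \forall b\, \forall u1\, \exists q\, \forall p\, (Q(x) \land B(u) \lor B(b) \land \neg Q(u1) \land (B(p) \lor \neg B(q)))

Rewrite implications/biconditionals: A → B as ¬A ∨ B.
  \neg (\neg (\forall x\, \exists u\, (Q(x) \land B(u))) \land (\neg \neg (\exists u\, \exists x\, (\neg B(u) \lor Q(x))) \lor (\forall u\, \exists x\, (\neg B(x) \land B(u)))))
Push ¬ through the quantifiers and connectives to reach negation normal form:
  (\forall x\, \exists u\, (Q(x) \land B(u))) \lor (\forall u\, \forall x\, (B(u) \land \neg Q(x))) \land (\exists u\, \forall x\, (B(x) \lor \neg B(u)))
Rename bound variables to avoid capture: u↦b, x↦u1, u↦q, x↦p.
  (\forall x\, \exists u\, (Q(x) \land B(u))) \lor (\forall b\, \forall u1\, (B(b) \land \neg Q(u1))) \land (\exists q\, \forall p\, (B(p) \lor \neg B(q)))
Finally move all quantifiers to the prefix:
  \forall x\, \exists u\, \forall b\, \forall u1\, \exists q\, \forall p\, (Q(x) \land B(u) \lor B(b) \land \neg Q(u1) \land (B(p) \lor \neg B(q)))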